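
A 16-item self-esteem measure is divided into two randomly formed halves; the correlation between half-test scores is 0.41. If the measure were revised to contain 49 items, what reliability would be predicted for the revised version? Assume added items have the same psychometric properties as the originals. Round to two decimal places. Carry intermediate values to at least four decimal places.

0.81

Spearman-Brown correction (n = 2): r_full = 2·0.41/(1 + 0.41) = 0.5816
Then adjust to 49 items: n = 49/16 = 3.0625
r_new = n·r_full / (1 + (n − 1)·r_full) = 1.7812 / 2.1996 ≈ 0.8098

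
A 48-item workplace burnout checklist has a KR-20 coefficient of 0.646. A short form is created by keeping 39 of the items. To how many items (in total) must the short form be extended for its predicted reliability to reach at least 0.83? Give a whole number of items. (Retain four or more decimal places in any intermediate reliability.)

Short-form reliability: n = 39/48 = 0.8125; r_39 = n·r/(1+(n−1)r) ≈ 0.5972
Then solve for n' with r_old = 0.5972, r_target = 0.83: n' = 0.83(1 − 0.5972)/[0.5972(1 − 0.83)] = 3.2931
Total items = 3.2931 × 39 = 128.43, rounded up to 129.

129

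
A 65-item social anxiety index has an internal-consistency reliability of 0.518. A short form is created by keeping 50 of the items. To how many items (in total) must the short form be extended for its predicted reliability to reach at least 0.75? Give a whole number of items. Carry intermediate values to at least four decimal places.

First, r for the 50-item form: n = 50/65 = 0.7692, so r_50 = 0.7692·0.518/(1 + (0.7692 − 1)·0.518) = 0.4525
Length factor from the short form to reach 0.75: n' = 0.75(1 − 0.4525) / [0.4525(1 − 0.75)] ≈ 3.6298
Total items = 3.6298 × 50 = 181.49, rounded up to 182.

182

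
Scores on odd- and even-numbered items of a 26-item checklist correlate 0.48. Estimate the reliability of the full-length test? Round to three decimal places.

0.649

The full test is twice the length of either half (n = 2).
r_full = 2(0.48) / (1 + 0.48)
       = 0.9600 / 1.4800 = 0.6486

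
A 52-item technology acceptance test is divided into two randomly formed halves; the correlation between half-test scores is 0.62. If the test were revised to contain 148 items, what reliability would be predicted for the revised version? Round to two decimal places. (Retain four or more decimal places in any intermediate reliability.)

First correct the split-half correlation to full-test reliability: r_full = 2 × 0.62 / (1 + 0.62) ≈ 0.7654
Length factor from 52 to 148 items: n = 148/52 = 2.8462
r_new = n·r_full / (1 + (n − 1)·r_full) = 2.1785 / 2.4131 ≈ 0.9028

0.90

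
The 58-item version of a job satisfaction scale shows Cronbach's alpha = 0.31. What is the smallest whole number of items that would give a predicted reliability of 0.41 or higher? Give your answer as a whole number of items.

Invert Spearman-Brown to solve for n:
n = r*(1 − r) / [ r (1 − r*) ]
n = 0.41 × (1 − 0.31) / [ 0.31 × (1 − 0.41) ]
n = 0.2829 / 0.1829 ≈ 1.5467
So the test needs 1.5467 × 58 ≈ 89.71 items; rounding up, 90.

90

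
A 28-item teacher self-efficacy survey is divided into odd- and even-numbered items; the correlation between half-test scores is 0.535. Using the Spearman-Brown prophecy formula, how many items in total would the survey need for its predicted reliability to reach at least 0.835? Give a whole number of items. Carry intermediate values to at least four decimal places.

r_full = 2(0.535)/(1 + 0.535) = 0.6971
Solve Spearman-Brown for n: n = 0.835(1 − 0.6971) / [0.6971(1 − 0.835)] = 2.1989
Required items = 2.1989 × 28 = 61.57, so 62 items.

62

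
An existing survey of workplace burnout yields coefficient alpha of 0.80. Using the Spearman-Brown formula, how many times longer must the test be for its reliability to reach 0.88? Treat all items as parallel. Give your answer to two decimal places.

1.83

n = 0.88 × (1 − 0.80) / [ 0.80 × (1 − 0.88) ]
n = 0.1760 / 0.0960 ≈ 1.8333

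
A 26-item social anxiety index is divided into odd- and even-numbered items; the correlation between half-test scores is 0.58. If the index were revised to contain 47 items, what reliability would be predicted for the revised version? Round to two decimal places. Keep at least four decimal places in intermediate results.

First correct the split-half correlation to full-test reliability: r_full = 2 × 0.58 / (1 + 0.58) ≈ 0.7342
Then adjust to 47 items: n = 47/26 = 1.8077
r_new = n·r_full / (1 + (n − 1)·r_full) = 1.3272 / 1.5930 ≈ 0.8331

0.83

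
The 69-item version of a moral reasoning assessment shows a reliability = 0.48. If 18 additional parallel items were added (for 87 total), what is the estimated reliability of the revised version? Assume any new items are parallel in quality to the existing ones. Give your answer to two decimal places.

0.54

The new length is 87/69 = 1.2609 times the old.
r_new = 1.2609·0.48 / [1 + (1.2609 − 1)·0.48]
     = 0.6052 / 1.1252 = 0.5379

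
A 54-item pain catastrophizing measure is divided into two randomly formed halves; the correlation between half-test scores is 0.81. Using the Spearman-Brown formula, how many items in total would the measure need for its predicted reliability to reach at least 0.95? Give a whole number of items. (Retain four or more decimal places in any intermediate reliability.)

121

Corrected full-test reliability: r_full = 2 × 0.81 / (1 + 0.81) ≈ 0.8950
n = r_tgt(1 − r_full) / [r_full(1 − r_tgt)] = 0.95 × 0.1050 / (0.8950 × 0.05) ≈ 2.2291
Required items = 2.2291 × 54 = 120.37, so 121 items.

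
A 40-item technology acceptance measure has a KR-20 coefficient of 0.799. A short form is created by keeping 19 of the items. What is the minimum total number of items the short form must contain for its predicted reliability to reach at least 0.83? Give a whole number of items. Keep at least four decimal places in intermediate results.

50

First, r for the 19-item form: n = 19/40 = 0.4750, so r_19 = 0.4750·0.799/(1 + (0.4750 − 1)·0.799) = 0.6538
Length factor from the short form to reach 0.83: n' = 0.83(1 − 0.6538) / [0.6538(1 − 0.83)] ≈ 2.5853
Items = 2.5853 × 19 ≈ 49.12 → 50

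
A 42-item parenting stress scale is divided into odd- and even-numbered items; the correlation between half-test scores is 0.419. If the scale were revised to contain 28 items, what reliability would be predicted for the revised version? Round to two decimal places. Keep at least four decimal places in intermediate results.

0.49

First correct the split-half correlation to full-test reliability: r_full = 2 × 0.419 / (1 + 0.419) ≈ 0.5906
Then adjust to 28 items: n = 28/42 = 0.6667
r_new = n·r_full / (1 + (n − 1)·r_full) = 0.3938 / 0.8032 ≈ 0.4903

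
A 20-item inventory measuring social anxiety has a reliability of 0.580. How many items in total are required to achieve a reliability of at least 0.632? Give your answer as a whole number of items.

25

n = [0.632 × 0.420] / [0.580 × 0.368]
  = 0.265440 / 0.213440 = 1.2436
1.2436 × 20 = 24.87 → 25 items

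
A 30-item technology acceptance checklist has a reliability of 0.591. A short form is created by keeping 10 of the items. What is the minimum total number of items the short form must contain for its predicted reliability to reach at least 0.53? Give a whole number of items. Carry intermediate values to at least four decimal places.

24

Short-form reliability: n = 10/30 = 0.3333; r_10 = n·r/(1+(n−1)r) ≈ 0.3251
Length factor from the short form to reach 0.53: n' = 0.53(1 − 0.3251) / [0.3251(1 − 0.53)] ≈ 2.3410
Items = 2.3410 × 10 ≈ 23.41 → 24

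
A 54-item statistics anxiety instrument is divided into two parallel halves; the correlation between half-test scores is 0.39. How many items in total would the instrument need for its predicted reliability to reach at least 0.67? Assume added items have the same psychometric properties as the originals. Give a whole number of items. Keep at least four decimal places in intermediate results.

86

r_full = 2(0.39)/(1 + 0.39) = 0.5612
Solve Spearman-Brown for n: n = 0.67(1 − 0.5612) / [0.5612(1 − 0.67)] = 1.5875
Required items = 1.5875 × 54 = 85.72, so 86 items.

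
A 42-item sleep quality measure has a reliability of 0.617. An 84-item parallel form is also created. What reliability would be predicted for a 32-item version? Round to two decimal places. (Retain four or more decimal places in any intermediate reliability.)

0.55

Only the ratio of lengths matters: n = 32/42 = 0.7619
r_{32} = n·r / (1 + (n − 1)·r) = 0.4701 / 0.8531 ≈ 0.5510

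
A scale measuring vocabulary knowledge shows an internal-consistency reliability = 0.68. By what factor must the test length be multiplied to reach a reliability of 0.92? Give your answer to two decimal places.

5.41

Invert Spearman-Brown to solve for n:
n = r*(1 − r) / [ r (1 − r*) ]
n = [0.92 × 0.32] / [0.68 × 0.08]
  = 0.2944 / 0.0544 = 5.4118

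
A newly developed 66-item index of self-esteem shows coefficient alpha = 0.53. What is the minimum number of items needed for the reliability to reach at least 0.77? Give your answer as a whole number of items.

Invert Spearman-Brown to solve for n:
n = r*(1 − r) / [ r (1 − r*) ]
n = 0.77(1 − 0.53) / [0.53(1 − 0.77)]
  = 0.3619 / 0.1219 = 2.9688
So the test needs 2.9688 × 66 ≈ 195.94 items; rounding up, 196.

196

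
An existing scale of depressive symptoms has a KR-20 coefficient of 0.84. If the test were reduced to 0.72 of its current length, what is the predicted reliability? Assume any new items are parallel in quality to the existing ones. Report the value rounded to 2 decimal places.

0.79

By Spearman-Brown, r_new = n r / (1 + (n − 1) r).
r_new = 0.72·0.84 / [1 + (0.72 − 1)·0.84]
r_new = 0.6048 / 0.7648 ≈ 0.7908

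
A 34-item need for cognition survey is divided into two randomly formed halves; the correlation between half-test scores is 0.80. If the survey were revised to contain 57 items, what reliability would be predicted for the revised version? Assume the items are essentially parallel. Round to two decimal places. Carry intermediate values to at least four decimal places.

First correct the split-half correlation to full-test reliability: r_full = 2 × 0.80 / (1 + 0.80) ≈ 0.8889
Then adjust to 57 items: n = 57/34 = 1.6765
r_new = n·r_full / (1 + (n − 1)·r_full) = 1.4902 / 1.6013 ≈ 0.9306

0.93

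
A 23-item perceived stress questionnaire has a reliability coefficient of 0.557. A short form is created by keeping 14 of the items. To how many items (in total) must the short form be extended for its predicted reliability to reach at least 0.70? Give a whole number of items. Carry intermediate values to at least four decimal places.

Short-form reliability: n = 14/23 = 0.6087; r_14 = n·r/(1+(n−1)r) ≈ 0.4335
Then solve for n' with r_old = 0.4335, r_target = 0.70: n' = 0.70(1 − 0.4335)/[0.4335(1 − 0.70)] = 3.0492
Total items = 3.0492 × 14 = 42.69, rounded up to 43.

43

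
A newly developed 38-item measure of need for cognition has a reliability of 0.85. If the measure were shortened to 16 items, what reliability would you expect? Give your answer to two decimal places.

n = 16/38 = 0.4211
Apply the Spearman-Brown prophecy formula, r' = nr / [1 + (n − 1)r]:
r_new = 0.4211·0.85 / [1 + (0.4211 − 1)·0.85]
     = 0.3579 / 0.5079 = 0.7047

0.70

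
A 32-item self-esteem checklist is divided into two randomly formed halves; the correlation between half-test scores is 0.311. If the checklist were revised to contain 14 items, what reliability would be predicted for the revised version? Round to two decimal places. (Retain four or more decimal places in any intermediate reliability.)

Spearman-Brown correction (n = 2): r_full = 2·0.311/(1 + 0.311) = 0.4744
Then adjust to 14 items: n = 14/32 = 0.4375
r_new = n·r_full / (1 + (n − 1)·r_full) = 0.2075 / 0.7331 ≈ 0.2830

0.28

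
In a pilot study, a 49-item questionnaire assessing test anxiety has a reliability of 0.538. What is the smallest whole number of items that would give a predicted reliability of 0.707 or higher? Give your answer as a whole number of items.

102

Rearranging the Spearman-Brown formula for n,
n = r*(1 − r) / [ r (1 − r*) ]
n = [0.707 × 0.462] / [0.538 × 0.293]
n = 0.326634 / 0.157634 ≈ 2.0721
2.0721 × 49 = 101.53 → 102 items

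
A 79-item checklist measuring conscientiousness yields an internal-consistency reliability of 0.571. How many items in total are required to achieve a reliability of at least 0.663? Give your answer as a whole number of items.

Rearranging the Spearman-Brown formula for n,
n = r*(1 − r) / [ r (1 − r*) ]
n = 0.663(1 − 0.571) / [0.571(1 − 0.663)]
  = 0.284427 / 0.192427 = 1.4781
Items needed = n × 79 = 1.4781 × 79 ≈ 116.77 → round up to 117

117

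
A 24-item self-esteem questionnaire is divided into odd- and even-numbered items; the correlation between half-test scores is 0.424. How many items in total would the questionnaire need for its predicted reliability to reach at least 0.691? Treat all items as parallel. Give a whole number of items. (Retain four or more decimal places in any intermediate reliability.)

Corrected full-test reliability: r_full = 2 × 0.424 / (1 + 0.424) ≈ 0.5955
n = r_tgt(1 − r_full) / [r_full(1 − r_tgt)] = 0.691 × 0.4045 / (0.5955 × 0.309) ≈ 1.5190
Required items = 1.5190 × 24 = 36.46, so 37 items.

37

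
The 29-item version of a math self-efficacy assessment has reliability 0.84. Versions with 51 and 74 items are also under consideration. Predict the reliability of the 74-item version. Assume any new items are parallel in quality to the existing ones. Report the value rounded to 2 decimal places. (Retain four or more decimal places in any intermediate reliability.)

0.93

Only the ratio of lengths matters: n = 74/29 = 2.5517
r_{74} = n·r / (1 + (n − 1)·r) = 2.1434 / 2.3034 ≈ 0.9305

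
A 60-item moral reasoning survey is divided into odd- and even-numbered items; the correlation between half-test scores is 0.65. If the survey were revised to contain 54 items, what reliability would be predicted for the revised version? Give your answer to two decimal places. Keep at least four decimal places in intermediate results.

First correct the split-half correlation to full-test reliability: r_full = 2 × 0.65 / (1 + 0.65) ≈ 0.7879
Length factor from 60 to 54 items: n = 54/60 = 0.9000
r_new = n·r_full / (1 + (n − 1)·r_full) = 0.7091 / 0.9212 ≈ 0.7698

0.77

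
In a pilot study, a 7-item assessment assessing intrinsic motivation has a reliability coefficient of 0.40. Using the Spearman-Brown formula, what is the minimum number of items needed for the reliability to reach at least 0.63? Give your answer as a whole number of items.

18

Rearranging the Spearman-Brown formula for n,
n = r*(1 − r) / [ r (1 − r*) ]
n = 0.63(1 − 0.40) / [0.40(1 − 0.63)]
  = 0.3780 / 0.1480 = 2.5541
So the test needs 2.5541 × 7 ≈ 17.88 items; rounding up, 18.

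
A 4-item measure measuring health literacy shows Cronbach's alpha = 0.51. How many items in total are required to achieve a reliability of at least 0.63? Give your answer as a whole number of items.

Spearman-Brown solved for the length factor n:
n = r_target (1 − r_old) / [ r_old (1 − r_target) ]
n = 0.63(1 − 0.51) / [0.51(1 − 0.63)]
n = 0.3087 / 0.1887 ≈ 1.6359
1.6359 × 4 = 6.54 → 7 items

7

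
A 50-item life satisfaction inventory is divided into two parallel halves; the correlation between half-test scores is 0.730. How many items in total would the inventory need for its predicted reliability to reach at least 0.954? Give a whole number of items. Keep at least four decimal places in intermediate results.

r_full = 2(0.730)/(1 + 0.730) = 0.8439
n = r_tgt(1 − r_full) / [r_full(1 − r_tgt)] = 0.954 × 0.1561 / (0.8439 × 0.046) ≈ 3.8362
Items = 3.8362 × 50 ≈ 191.81 → 192

192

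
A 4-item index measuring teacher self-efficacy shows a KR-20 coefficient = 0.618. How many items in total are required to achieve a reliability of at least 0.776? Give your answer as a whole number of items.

9

Spearman-Brown solved for the length factor n:
n = r_target (1 − r_old) / [ r_old (1 − r_target) ]
n = [0.776 × 0.382] / [0.618 × 0.224]
  = 0.296432 / 0.138432 = 2.1414
2.1414 × 4 = 8.57 → 9 items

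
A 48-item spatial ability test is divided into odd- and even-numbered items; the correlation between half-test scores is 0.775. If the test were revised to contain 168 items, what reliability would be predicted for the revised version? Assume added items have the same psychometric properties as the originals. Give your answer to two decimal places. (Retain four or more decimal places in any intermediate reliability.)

First correct the split-half correlation to full-test reliability: r_full = 2 × 0.775 / (1 + 0.775) ≈ 0.8732
Length factor from 48 to 168 items: n = 168/48 = 3.5000
r_new = n·r_full / (1 + (n − 1)·r_full) = 3.0562 / 3.1830 ≈ 0.9602

0.96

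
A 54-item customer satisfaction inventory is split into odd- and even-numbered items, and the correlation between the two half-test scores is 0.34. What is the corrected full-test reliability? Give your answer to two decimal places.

0.51

Apply the Spearman-Brown correction with n = 2:
r_full = 2r_hh / (1 + r_hh) = 2 × 0.34 / (1 + 0.34)
r_full = 0.6800 / 1.3400 ≈ 0.5075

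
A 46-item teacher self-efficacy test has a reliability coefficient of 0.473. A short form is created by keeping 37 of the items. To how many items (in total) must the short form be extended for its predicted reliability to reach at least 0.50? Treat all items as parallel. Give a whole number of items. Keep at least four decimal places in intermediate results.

52

Short-form reliability: n = 37/46 = 0.8043; r_37 = n·r/(1+(n−1)r) ≈ 0.4192
Then solve for n' with r_old = 0.4192, r_target = 0.50: n' = 0.50(1 − 0.4192)/[0.4192(1 − 0.50)] = 1.3855
Total items = 1.3855 × 37 = 51.26, rounded up to 52.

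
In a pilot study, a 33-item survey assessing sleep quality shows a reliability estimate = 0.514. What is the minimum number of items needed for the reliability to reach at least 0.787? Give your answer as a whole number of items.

Invert Spearman-Brown to solve for n:
n = r_target (1 − r_old) / [ r_old (1 − r_target) ]
n = 0.787(1 − 0.514) / [0.514(1 − 0.787)]
  = 0.382482 / 0.109482 = 3.4936
Items needed = n × 33 = 3.4936 × 33 ≈ 115.29 → round up to 116

116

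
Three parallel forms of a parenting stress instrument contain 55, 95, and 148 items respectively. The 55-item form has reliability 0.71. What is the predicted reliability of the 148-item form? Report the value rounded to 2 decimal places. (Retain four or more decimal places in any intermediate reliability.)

0.87

The 95-item form is not needed; work directly from the 55-item form with n = 148/55 = 2.6909.
r_{148} = n·r / (1 + (n − 1)·r) = 1.9105 / 2.2005 ≈ 0.8682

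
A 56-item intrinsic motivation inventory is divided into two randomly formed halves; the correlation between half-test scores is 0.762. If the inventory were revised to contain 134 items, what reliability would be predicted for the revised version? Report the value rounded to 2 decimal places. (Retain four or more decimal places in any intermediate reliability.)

0.94

Full-test reliability from the split-half r: r_full = 2(0.762)/(1 + 0.762) = 0.8649
Length factor from 56 to 134 items: n = 134/56 = 2.3929
r_new = n·r_full / (1 + (n − 1)·r_full) = 2.0696 / 2.2047 ≈ 0.9387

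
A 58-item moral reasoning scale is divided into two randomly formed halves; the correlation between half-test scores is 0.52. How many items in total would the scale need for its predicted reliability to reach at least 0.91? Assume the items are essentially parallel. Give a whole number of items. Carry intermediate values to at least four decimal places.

Corrected full-test reliability: r_full = 2 × 0.52 / (1 + 0.52) ≈ 0.6842
n = r_tgt(1 − r_full) / [r_full(1 − r_tgt)] = 0.91 × 0.3158 / (0.6842 × 0.09) ≈ 4.6669
Items = 4.6669 × 58 ≈ 270.68 → 271

271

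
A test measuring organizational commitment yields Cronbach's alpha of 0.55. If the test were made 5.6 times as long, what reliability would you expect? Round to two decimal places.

0.87

By Spearman-Brown, r_new = n r / (1 + (n − 1) r).
r_new = (5.6 × 0.55) / (1 + (5.6 − 1) × 0.55)
     = 3.0800 / 3.5300 = 0.8725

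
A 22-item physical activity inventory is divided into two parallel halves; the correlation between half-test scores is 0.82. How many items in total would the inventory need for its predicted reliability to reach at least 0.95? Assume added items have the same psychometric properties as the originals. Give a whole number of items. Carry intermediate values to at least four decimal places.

46

Corrected full-test reliability: r_full = 2 × 0.82 / (1 + 0.82) ≈ 0.9011
Solve Spearman-Brown for n: n = 0.95(1 − 0.9011) / [0.9011(1 − 0.95)] = 2.0853
Required items = 2.0853 × 22 = 45.88, so 46 items.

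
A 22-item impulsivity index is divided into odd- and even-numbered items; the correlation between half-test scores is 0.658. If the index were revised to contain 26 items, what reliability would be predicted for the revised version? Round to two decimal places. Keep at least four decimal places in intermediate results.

0.82

Spearman-Brown correction (n = 2): r_full = 2·0.658/(1 + 0.658) = 0.7937
Then adjust to 26 items: n = 26/22 = 1.1818
r_new = n·r_full / (1 + (n − 1)·r_full) = 0.9380 / 1.1443 ≈ 0.8197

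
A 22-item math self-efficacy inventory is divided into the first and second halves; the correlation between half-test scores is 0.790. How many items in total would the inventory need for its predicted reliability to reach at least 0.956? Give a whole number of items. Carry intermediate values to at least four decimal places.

Corrected full-test reliability: r_full = 2 × 0.790 / (1 + 0.790) ≈ 0.8827
Solve Spearman-Brown for n: n = 0.956(1 − 0.8827) / [0.8827(1 − 0.956)] = 2.8873
Required items = 2.8873 × 22 = 63.52, so 64 items.

64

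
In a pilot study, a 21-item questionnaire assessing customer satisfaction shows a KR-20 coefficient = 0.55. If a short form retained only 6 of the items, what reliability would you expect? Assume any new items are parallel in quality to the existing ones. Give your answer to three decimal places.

0.259

n = 6/21 = 0.2857
By Spearman-Brown, r_new = n r / (1 + (n − 1) r).
r_new = 0.2857·0.55 / [1 + (0.2857 − 1)·0.55]
r_new = 0.1571 / 0.6071 ≈ 0.2588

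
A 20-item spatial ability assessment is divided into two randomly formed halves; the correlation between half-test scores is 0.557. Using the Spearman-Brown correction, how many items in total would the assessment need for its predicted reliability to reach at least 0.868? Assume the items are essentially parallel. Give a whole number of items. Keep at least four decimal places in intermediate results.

53

Corrected full-test reliability: r_full = 2 × 0.557 / (1 + 0.557) ≈ 0.7155
n = r_tgt(1 − r_full) / [r_full(1 − r_tgt)] = 0.868 × 0.2845 / (0.7155 × 0.132) ≈ 2.6147
Required items = 2.6147 × 20 = 52.29, so 53 items.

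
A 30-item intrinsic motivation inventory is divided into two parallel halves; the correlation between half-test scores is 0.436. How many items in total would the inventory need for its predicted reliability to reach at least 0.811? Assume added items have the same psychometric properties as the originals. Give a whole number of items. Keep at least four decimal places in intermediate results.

84

Corrected full-test reliability: r_full = 2 × 0.436 / (1 + 0.436) ≈ 0.6072
Solve Spearman-Brown for n: n = 0.811(1 − 0.6072) / [0.6072(1 − 0.811)] = 2.7759
Required items = 2.7759 × 30 = 83.28, so 84 items.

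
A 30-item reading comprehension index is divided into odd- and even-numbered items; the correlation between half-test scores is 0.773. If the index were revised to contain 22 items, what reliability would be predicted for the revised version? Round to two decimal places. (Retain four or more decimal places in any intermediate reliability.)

0.83

Full-test reliability from the split-half r: r_full = 2(0.773)/(1 + 0.773) = 0.8720
Then adjust to 22 items: n = 22/30 = 0.7333
r_new = n·r_full / (1 + (n − 1)·r_full) = 0.6394 / 0.7674 ≈ 0.8332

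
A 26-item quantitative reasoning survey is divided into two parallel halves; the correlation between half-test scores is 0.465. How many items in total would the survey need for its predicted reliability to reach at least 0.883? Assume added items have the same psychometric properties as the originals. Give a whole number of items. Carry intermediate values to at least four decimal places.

113

Corrected full-test reliability: r_full = 2 × 0.465 / (1 + 0.465) ≈ 0.6348
n = r_tgt(1 − r_full) / [r_full(1 − r_tgt)] = 0.883 × 0.3652 / (0.6348 × 0.117) ≈ 4.3418
Required items = 4.3418 × 26 = 112.89, so 113 items.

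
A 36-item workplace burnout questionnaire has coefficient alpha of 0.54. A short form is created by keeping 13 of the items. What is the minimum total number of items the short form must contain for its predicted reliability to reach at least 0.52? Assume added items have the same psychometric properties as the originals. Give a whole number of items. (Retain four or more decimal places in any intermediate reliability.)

34

Short-form reliability: n = 13/36 = 0.3611; r_13 = n·r/(1+(n−1)r) ≈ 0.2977
Length factor from the short form to reach 0.52: n' = 0.52(1 − 0.2977) / [0.2977(1 − 0.52)] ≈ 2.5557
Items = 2.5557 × 13 ≈ 33.22 → 34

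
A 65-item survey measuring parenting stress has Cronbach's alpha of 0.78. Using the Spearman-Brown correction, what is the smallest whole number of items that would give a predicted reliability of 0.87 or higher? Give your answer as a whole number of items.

Rearranging the Spearman-Brown formula for n,
n = r*(1 − r) / [ r (1 − r*) ]
n = 0.87 × (1 − 0.78) / [ 0.78 × (1 − 0.87) ]
  = 0.1914 / 0.1014 = 1.8876
So the test needs 1.8876 × 65 ≈ 122.69 items; rounding up, 123.

123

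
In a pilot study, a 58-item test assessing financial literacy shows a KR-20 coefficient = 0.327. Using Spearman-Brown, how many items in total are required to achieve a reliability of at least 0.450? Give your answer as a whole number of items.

Spearman-Brown solved for the length factor n:
n = r*(1 − r) / [ r (1 − r*) ]
n = 0.450(1 − 0.327) / [0.327(1 − 0.450)]
n = 0.302850 / 0.179850 ≈ 1.6839
Items needed = n × 58 = 1.6839 × 58 ≈ 97.67 → round up to 98

98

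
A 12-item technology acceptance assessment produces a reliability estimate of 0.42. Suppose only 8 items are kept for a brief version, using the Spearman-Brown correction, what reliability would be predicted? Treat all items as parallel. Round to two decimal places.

Length ratio n = 8/12 = 0.6667
Spearman-Brown: r_new = n·r / (1 + (n − 1)·r)
r_new = (0.6667 × 0.42) / (1 + (0.6667 − 1) × 0.42)
     = 0.2800 / 0.8600 = 0.3256

0.33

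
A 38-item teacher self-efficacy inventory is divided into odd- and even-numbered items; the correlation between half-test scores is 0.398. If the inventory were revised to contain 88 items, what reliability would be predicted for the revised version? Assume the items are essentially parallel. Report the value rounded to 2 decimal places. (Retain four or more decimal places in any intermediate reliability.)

0.75

First correct the split-half correlation to full-test reliability: r_full = 2 × 0.398 / (1 + 0.398) ≈ 0.5694
Then adjust to 88 items: n = 88/38 = 2.3158
r_new = n·r_full / (1 + (n − 1)·r_full) = 1.3186 / 1.7492 ≈ 0.7538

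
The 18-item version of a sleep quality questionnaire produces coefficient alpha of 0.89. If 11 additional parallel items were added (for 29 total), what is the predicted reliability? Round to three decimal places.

Length ratio n = 29/18 = 1.6111
Apply the Spearman-Brown prophecy formula, r' = nr / [1 + (n − 1)r]:
r_new = 1.6111·0.89 / [1 + (1.6111 − 1)·0.89]
     = 1.4339 / 1.5439 = 0.9288

0.929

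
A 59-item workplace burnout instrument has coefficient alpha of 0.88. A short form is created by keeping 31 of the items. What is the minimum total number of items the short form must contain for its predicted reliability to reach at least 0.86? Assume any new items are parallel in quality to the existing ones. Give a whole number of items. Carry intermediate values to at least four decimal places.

First, r for the 31-item form: n = 31/59 = 0.5254, so r_31 = 0.5254·0.88/(1 + (0.5254 − 1)·0.88) = 0.7939
Then solve for n' with r_old = 0.7939, r_target = 0.86: n' = 0.86(1 − 0.7939)/[0.7939(1 − 0.86)] = 1.5947
Items = 1.5947 × 31 ≈ 49.44 → 50

50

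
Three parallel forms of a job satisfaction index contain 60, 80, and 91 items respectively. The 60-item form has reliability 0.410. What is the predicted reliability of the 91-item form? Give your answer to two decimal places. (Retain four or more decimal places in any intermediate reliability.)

Only the ratio of lengths matters: n = 91/60 = 1.5167
r_{91} = n·r / (1 + (n − 1)·r) = 0.6218 / 1.2118 ≈ 0.5131

0.51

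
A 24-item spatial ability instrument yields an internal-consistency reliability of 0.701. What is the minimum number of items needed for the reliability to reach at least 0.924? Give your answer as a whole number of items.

125

Invert Spearman-Brown to solve for n:
n = r_target (1 − r_old) / [ r_old (1 − r_target) ]
n = 0.924(1 − 0.701) / [0.701(1 − 0.924)]
n = 0.276276 / 0.053276 ≈ 5.1857
Items needed = n × 24 = 5.1857 × 24 ≈ 124.46 → round up to 125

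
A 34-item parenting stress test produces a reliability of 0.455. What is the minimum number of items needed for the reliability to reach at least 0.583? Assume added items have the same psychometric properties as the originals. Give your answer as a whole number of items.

n = 0.583 × (1 − 0.455) / [ 0.455 × (1 − 0.583) ]
  = 0.317735 / 0.189735 = 1.6746
So the test needs 1.6746 × 34 ≈ 56.94 items; rounding up, 57.

57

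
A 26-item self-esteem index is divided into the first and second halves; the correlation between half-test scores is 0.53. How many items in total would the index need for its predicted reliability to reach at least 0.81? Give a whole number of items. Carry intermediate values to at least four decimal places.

50

Corrected full-test reliability: r_full = 2 × 0.53 / (1 + 0.53) ≈ 0.6928
n = r_tgt(1 − r_full) / [r_full(1 − r_tgt)] = 0.81 × 0.3072 / (0.6928 × 0.19) ≈ 1.8904
Required items = 1.8904 × 26 = 49.15, so 50 items.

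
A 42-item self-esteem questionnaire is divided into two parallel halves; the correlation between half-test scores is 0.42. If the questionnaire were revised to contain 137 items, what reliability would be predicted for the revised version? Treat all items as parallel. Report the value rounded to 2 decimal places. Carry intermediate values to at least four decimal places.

Spearman-Brown correction (n = 2): r_full = 2·0.42/(1 + 0.42) = 0.5915
Length factor from 42 to 137 items: n = 137/42 = 3.2619
r_new = n·r_full / (1 + (n − 1)·r_full) = 1.9294 / 2.3379 ≈ 0.8253

0.83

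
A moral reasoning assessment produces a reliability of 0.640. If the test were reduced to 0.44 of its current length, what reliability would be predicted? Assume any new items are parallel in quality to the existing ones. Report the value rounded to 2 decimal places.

r_new = 0.44·0.640 / [1 + (0.44 − 1)·0.640]
r_new = 0.2816 / 0.6416 ≈ 0.4389

0.44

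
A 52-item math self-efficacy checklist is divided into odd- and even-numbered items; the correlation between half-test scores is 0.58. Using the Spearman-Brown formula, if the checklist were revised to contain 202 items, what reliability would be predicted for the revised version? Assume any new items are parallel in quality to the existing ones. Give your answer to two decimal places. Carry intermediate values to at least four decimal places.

0.91

First correct the split-half correlation to full-test reliability: r_full = 2 × 0.58 / (1 + 0.58) ≈ 0.7342
Length factor from 52 to 202 items: n = 202/52 = 3.8846
r_new = n·r_full / (1 + (n − 1)·r_full) = 2.8521 / 3.1179 ≈ 0.9148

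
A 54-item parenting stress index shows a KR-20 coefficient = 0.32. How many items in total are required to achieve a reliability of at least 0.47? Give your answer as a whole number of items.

Invert Spearman-Brown to solve for n:
n = r_target (1 − r_old) / [ r_old (1 − r_target) ]
n = 0.47 × (1 − 0.32) / [ 0.32 × (1 − 0.47) ]
  = 0.3196 / 0.1696 = 1.8844
Items needed = n × 54 = 1.8844 × 54 ≈ 101.76 → round up to 102

102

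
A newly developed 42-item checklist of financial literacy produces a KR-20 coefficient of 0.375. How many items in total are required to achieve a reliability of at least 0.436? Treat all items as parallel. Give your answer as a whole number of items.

n = [0.436 × 0.625] / [0.375 × 0.564]
  = 0.272500 / 0.211500 = 1.2884
Items needed = n × 42 = 1.2884 × 42 ≈ 54.11 → round up to 55

55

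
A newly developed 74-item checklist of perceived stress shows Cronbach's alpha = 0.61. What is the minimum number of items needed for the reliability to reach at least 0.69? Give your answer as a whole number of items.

106

Rearranging the Spearman-Brown formula for n,
n = r*(1 − r) / [ r (1 − r*) ]
n = 0.69(1 − 0.61) / [0.61(1 − 0.69)]
n = 0.2691 / 0.1891 ≈ 1.4231
1.4231 × 74 = 105.31 → 106 items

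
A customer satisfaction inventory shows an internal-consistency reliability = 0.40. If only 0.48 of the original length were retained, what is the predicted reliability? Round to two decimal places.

Spearman-Brown: r_new = n·r / (1 + (n − 1)·r)
r_new = 0.48·0.40 / [1 + (0.48 − 1)·0.40]
r_new = 0.1920 / 0.7920 ≈ 0.2424

0.24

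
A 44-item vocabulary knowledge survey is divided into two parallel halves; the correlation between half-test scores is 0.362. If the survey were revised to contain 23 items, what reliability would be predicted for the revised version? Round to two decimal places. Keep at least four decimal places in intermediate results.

Full-test reliability from the split-half r: r_full = 2(0.362)/(1 + 0.362) = 0.5316
Length factor from 44 to 23 items: n = 23/44 = 0.5227
r_new = n·r_full / (1 + (n − 1)·r_full) = 0.2779 / 0.7463 ≈ 0.3724

0.37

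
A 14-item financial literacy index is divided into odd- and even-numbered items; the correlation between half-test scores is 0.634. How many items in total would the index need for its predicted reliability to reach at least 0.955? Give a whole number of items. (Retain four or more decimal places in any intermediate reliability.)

r_full = 2(0.634)/(1 + 0.634) = 0.7760
Solve Spearman-Brown for n: n = 0.955(1 − 0.7760) / [0.7760(1 − 0.955)] = 6.1260
Required items = 6.1260 × 14 = 85.76, so 86 items.

86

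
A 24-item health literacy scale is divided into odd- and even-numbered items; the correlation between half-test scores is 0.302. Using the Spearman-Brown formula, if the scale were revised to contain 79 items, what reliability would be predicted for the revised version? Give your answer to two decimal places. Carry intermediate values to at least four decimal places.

0.74

Spearman-Brown correction (n = 2): r_full = 2·0.302/(1 + 0.302) = 0.4639
Then adjust to 79 items: n = 79/24 = 3.2917
r_new = n·r_full / (1 + (n − 1)·r_full) = 1.5270 / 2.0631 ≈ 0.7401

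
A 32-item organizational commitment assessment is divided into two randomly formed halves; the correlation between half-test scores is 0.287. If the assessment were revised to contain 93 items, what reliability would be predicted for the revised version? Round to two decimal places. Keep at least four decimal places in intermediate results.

Spearman-Brown correction (n = 2): r_full = 2·0.287/(1 + 0.287) = 0.4460
Then adjust to 93 items: n = 93/32 = 2.9062
r_new = n·r_full / (1 + (n − 1)·r_full) = 1.2962 / 1.8502 ≈ 0.7006

0.70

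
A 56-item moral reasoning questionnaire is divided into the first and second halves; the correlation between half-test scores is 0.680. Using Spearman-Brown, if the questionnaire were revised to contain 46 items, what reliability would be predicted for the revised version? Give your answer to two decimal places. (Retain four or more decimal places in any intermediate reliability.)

Full-test reliability from the split-half r: r_full = 2(0.680)/(1 + 0.680) = 0.8095
Then adjust to 46 items: n = 46/56 = 0.8214
r_new = n·r_full / (1 + (n − 1)·r_full) = 0.6649 / 0.8554 ≈ 0.7773

0.78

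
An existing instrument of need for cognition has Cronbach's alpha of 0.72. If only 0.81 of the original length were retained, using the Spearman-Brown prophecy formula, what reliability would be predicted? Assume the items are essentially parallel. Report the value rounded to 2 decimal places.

0.68

Spearman-Brown: r_new = n·r / (1 + (n − 1)·r)
r_new = (0.81 × 0.72) / (1 + (0.81 − 1) × 0.72)
     = 0.5832 / 0.8632 = 0.6756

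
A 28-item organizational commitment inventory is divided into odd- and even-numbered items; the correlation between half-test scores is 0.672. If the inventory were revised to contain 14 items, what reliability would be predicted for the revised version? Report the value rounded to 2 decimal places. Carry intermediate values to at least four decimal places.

First correct the split-half correlation to full-test reliability: r_full = 2 × 0.672 / (1 + 0.672) ≈ 0.8038
Then adjust to 14 items: n = 14/28 = 0.5000
r_new = n·r_full / (1 + (n − 1)·r_full) = 0.4019 / 0.5981 ≈ 0.6720

0.67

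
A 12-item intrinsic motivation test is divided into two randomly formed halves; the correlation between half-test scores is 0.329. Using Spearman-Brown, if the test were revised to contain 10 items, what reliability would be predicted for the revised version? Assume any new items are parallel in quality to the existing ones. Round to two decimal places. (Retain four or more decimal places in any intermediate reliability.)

0.45

Full-test reliability from the split-half r: r_full = 2(0.329)/(1 + 0.329) = 0.4951
Then adjust to 10 items: n = 10/12 = 0.8333
r_new = n·r_full / (1 + (n − 1)·r_full) = 0.4126 / 0.9175 ≈ 0.4497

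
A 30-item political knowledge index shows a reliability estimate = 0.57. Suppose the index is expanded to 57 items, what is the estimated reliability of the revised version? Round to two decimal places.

n = 57/30 = 1.9
By Spearman-Brown, r_new = n r / (1 + (n − 1) r).
r_new = 1.9·0.57 / [1 + (1.9 − 1)·0.57]
     = 1.0830 / 1.5130 = 0.7158

0.72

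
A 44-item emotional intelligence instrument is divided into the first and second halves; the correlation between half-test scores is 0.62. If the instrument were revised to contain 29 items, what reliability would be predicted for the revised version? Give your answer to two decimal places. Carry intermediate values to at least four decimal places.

First correct the split-half correlation to full-test reliability: r_full = 2 × 0.62 / (1 + 0.62) ≈ 0.7654
Length factor from 44 to 29 items: n = 29/44 = 0.6591
r_new = n·r_full / (1 + (n − 1)·r_full) = 0.5045 / 0.7391 ≈ 0.6826

0.68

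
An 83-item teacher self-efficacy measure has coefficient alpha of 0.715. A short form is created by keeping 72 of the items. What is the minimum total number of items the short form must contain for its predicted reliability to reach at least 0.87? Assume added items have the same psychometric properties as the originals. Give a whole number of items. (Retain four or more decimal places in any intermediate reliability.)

Short-form reliability: n = 72/83 = 0.8675; r_72 = n·r/(1+(n−1)r) ≈ 0.6852
Length factor from the short form to reach 0.87: n' = 0.87(1 − 0.6852) / [0.6852(1 − 0.87)] ≈ 3.0746
Items = 3.0746 × 72 ≈ 221.37 → 222

222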